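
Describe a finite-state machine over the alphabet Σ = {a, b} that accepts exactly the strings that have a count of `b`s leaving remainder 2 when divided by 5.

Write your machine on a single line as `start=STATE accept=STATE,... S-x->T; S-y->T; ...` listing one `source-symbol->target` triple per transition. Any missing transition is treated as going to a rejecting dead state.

The only thing that matters is how many `b`s have appeared, reduced mod 5. Use one state per residue: q0 for 0, …, q4 for 4. Reading `b` moves to the next residue; anything else stays put. q2 is accepting.
        a   b  
>  q0   q0  q1 
   q1   q1  q2 
 * q2   q2  q3 
   q3   q3  q4 
   q4   q4  q0 
(> = start, * = accepting)

start=q0; accept=q2; q0-a->q0; q0-b->q1; q1-a->q1; q1-b->q2; q2-a->q2; q2-b->q3; q3-a->q3; q3-b->q4; q4-a->q4; q4-b->q0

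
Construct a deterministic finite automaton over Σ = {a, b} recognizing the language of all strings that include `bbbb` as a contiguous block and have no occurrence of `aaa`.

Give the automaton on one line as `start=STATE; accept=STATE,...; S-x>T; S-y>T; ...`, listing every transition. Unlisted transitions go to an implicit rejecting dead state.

Run two small machines in parallel and take their product. One (5 states) tracks whether and how much of `bbbb` has been seen; the other (4 states) tracks partial matches of the forbidden pattern `aaa`. Each combined state is a pair, one component from each; accept when both components accept. Equivalent product states are then merged.
With 10 states:
        a   b  
>  s0   s1  s2 
   s1   s3  s2 
   s2   s1  s4 
   s3   s5  s2 
   s4   s1  s6 
   s5   s5  s5 
   s6   s1  s7 
 * s7   s8  s7 
 * s8   s9  s7 
 * s9   s5  s7 
(> = start, * = accepting)

start=s0; accept=s7,s8,s9; s0-a>s1; s0-b>s2; s1-a>s3; s1-b>s2; s2-a>s1; s2-b>s4; s3-a>s5; s3-b>s2; s4-a>s1; s4-b>s6; s5-a>s5; s5-b>s5; s6-a>s1; s6-b>s7; s7-a>s8; s7-b>s7; s8-a>s9; s8-b>s7; s9-a>s5; s9-b>s7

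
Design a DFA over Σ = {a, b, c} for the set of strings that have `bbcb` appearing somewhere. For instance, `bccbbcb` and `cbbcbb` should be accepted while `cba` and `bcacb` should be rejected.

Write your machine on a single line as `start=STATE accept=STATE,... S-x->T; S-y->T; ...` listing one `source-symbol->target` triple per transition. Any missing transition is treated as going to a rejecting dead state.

States q0..q3 record the length of the longest prefix of `bbcb` that matches the current input suffix. Reaching q4 means `bbcb` has been seen, and we stay there forever. Accept from q4.
5 states suffice.
        a   b   c  
>  q0   q0  q1  q0 
   q1   q0  q2  q0 
   q2   q0  q2  q3 
   q3   q0  q4  q0 
 * q4   q4  q4  q4 
(> = start, * = accepting)

start=q0; accept=q4; q0-a->q0; q0-b->q1; q0-c->q0; q1-a->q0; q1-b->q2; q1-c->q0; q2-a->q0; q2-b->q2; q2-c->q3; q3-a->q0; q3-b->q4; q3-c->q0; q4-a->q4; q4-b->q4; q4-c->q4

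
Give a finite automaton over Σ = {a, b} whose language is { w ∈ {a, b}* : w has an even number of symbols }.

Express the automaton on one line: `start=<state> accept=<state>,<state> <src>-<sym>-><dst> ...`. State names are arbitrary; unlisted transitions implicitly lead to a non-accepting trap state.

Count input length modulo 2: every symbol advances one step around the cycle s0 → s1 → s0. Accept at s0.
2 states suffice.
        a   b  
>* s0   s1  s1 
   s1   s0  s0 
(> = start, * = accepting)

start=s0 accept=s0 s0-a->s1 s0-b->s1 s1-a->s0 s1-b->s0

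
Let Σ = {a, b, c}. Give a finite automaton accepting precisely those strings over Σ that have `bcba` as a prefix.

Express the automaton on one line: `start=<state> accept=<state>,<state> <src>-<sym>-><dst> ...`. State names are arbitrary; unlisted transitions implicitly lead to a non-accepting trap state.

start=q0 accept=q4 q0-a->q5 q0-b->q1 q0-c->q5 q1-a->q5 q1-b->q5 q1-c->q2 q2-a->q5 q2-b->q3 q2-c->q5 q3-a->q4 q3-b->q5 q3-c->q5 q4-a->q4 q4-b->q4 q4-c->q4 q5-a->q5 q5-b->q5 q5-c->q5

Walk along `bcba` while the input agrees: from q0 take `b` to q1, and so on. Any deviation drops to the rejecting sink q5. Once q4 is reached the prefix is confirmed and every continuation is accepted.
With 6 states:
        a   b   c  
>  q0   q5  q1  q5 
   q1   q5  q5  q2 
   q2   q5  q3  q5 
   q3   q4  q5  q5 
 * q4   q4  q4  q4 
   q5   q5  q5  q5 
(> = start, * = accepting)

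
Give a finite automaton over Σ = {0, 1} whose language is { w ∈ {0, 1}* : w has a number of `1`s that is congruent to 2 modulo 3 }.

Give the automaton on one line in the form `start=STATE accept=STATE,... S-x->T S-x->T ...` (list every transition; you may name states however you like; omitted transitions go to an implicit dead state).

Keep the running count of `1`s modulo 3: each `1` advances along the cycle q0 → q1 → q2 → q0 while other symbols loop. Accept at q2.
3 states suffice.
        0   1  
>  q0   q0  q1 
   q1   q1  q2 
 * q2   q2  q0 
(> = start, * = accepting)

start=q0 accept=q2 q0-0->q0 q0-1->q1 q1-0->q1 q1-1->q2 q2-0->q2 q2-1->q0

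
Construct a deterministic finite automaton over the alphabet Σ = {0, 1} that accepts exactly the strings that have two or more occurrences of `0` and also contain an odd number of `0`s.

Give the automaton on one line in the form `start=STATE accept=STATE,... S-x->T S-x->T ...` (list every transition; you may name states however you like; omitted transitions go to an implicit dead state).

Run two small machines in parallel and take their product. The first has 4 states tracking the count of `0`s, saturating at 3; the second has 2 states tracking the count of `0`s modulo 2. A product state is a pair (one from each), accepting exactly when both do.
5 states suffice.
        0   1  
>  s0   s1  s0 
   s1   s2  s1 
   s2   s3  s2 
 * s3   s4  s3 
   s4   s3  s4 
(> = start, * = accepting)

start=s0 accept=s3 s0-0->s1 s0-1->s0 s1-0->s2 s1-1->s1 s2-0->s3 s2-1->s2 s3-0->s4 s3-1->s3 s4-0->s3 s4-1->s4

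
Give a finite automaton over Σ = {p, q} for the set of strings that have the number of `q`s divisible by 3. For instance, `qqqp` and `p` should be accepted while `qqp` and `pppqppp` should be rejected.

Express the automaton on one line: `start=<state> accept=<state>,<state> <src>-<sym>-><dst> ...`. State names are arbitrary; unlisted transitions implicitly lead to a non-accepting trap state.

The only thing that matters is how many `q`s have appeared, reduced mod 3. Use one state per residue: s0 for 0, …, s2 for 2. Reading `q` moves to the next residue; anything else stays put. s0 is accepting.
        p   q  
>* s0   s0  s1 
   s1   s1  s2 
   s2   s2  s0 
(> = start, * = accepting)

start=s0 accept=s0 s0-p->s0 s0-q->s1 s1-p->s1 s1-q->s2 s2-p->s2 s2-q->s0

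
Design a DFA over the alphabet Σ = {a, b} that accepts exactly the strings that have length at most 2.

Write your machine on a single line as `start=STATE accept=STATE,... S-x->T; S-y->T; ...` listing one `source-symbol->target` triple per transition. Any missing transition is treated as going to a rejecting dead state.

We only need to distinguish lengths 0, 1, …, 2, and '>2'. Chain s0 → s1 → s2 → s3 on every symbol, with s3 looping. Accepting states: {s0, s1, s2}.
        a   b  
>* s0   s1  s1 
 * s1   s2  s2 
 * s2   s3  s3 
   s3   s3  s3 
(> = start, * = accepting)

start=s0; accept=s0,s1,s2; s0-a->s1; s0-b->s1; s1-a->s2; s1-b->s2; s2-a->s3; s2-b->s3; s3-a->s3; s3-b->s3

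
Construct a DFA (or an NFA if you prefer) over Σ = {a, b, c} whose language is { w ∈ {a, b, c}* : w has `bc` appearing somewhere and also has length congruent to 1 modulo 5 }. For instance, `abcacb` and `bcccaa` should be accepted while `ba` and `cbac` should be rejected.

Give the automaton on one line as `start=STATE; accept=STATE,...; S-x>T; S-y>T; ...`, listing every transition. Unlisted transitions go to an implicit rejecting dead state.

start=s0; accept=s14; s0-a>s1; s0-b>s2; s0-c>s1; s1-a>s3; s1-b>s4; s1-c>s3; s2-a>s3; s2-b>s4; s2-c>s5; s3-a>s6; s3-b>s7; s3-c>s6; s4-a>s6; s4-b>s7; s4-c>s8; s5-a>s8; s5-b>s8; s5-c>s8; s6-a>s9; s6-b>s10; s6-c>s9; s7-a>s9; s7-b>s10; s7-c>s11; s8-a>s11; s8-b>s11; s8-c>s11; s9-a>s0; s9-b>s12; s9-c>s0; s10-a>s0; s10-b>s12; s10-c>s13; s11-a>s13; s11-b>s13; s11-c>s13; s12-a>s1; s12-b>s2; s12-c>s14; s13-a>s14; s13-b>s14; s13-c>s14; s14-a>s5; s14-b>s5; s14-c>s5

Build one automaton per condition and run them in lockstep. The first has 3 states tracking whether and how much of `bc` has been seen; the second has 5 states tracking the input length modulo 5. A product state is a pair (one from each), accepting exactly when both do.
A 15-state machine:
          a    b    c  
>  s0     s1   s2   s1 
   s1     s3   s4   s3 
   s2     s3   s4   s5 
   s3     s6   s7   s6 
   s4     s6   s7   s8 
   s5     s8   s8   s8 
   s6     s9  s10   s9 
   s7     s9  s10  s11 
   s8    s11  s11  s11 
   s9     s0  s12   s0 
   s10    s0  s12  s13 
   s11   s13  s13  s13 
   s12    s1   s2  s14 
   s13   s14  s14  s14 
 * s14    s5   s5   s5 
(> = start, * = accepting)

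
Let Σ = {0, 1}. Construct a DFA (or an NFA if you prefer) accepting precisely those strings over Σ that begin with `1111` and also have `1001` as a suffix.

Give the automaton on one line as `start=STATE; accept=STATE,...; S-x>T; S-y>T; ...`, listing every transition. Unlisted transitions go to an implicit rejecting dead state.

Run two small machines in parallel and take their product. The first has 6 states tracking whether the input so far still matches the prefix `1111`; the second has 5 states tracking how much of the suffix `1001` has currently been matched. A product state is a pair (one from each), accepting exactly when both do. Minimizing collapses redundant product states.
10 states suffice.
        0   1  
>  q0   q1  q2 
   q1   q1  q1 
   q2   q1  q3 
   q3   q1  q4 
   q4   q1  q5 
   q5   q6  q5 
   q6   q7  q5 
   q7   q8  q9 
   q8   q8  q5 
 * q9   q6  q5 
(> = start, * = accepting)

start=q0; accept=q9; q0-0>q1; q0-1>q2; q1-0>q1; q1-1>q1; q2-0>q1; q2-1>q3; q3-0>q1; q3-1>q4; q4-0>q1; q4-1>q5; q5-0>q6; q5-1>q5; q6-0>q7; q6-1>q5; q7-0>q8; q7-1>q9; q8-0>q8; q8-1>q5; q9-0>q6; q9-1>q5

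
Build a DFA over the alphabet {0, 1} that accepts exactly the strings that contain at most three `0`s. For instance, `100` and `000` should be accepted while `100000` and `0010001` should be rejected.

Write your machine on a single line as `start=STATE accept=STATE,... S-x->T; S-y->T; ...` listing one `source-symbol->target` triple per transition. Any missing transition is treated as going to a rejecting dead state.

Count `0`s, saturating at 4: states S0 through S3 mean 0 through 3 `0`s seen; S4 means more than 3. Each `0` increments (capped at S4); other symbols loop. Accept from {S0, S1, S2, S3}.
        0   1  
>* S0   S1  S0 
 * S1   S2  S1 
 * S2   S3  S2 
 * S3   S4  S3 
   S4   S4  S4 
(> = start, * = accepting)

start=S0; accept=S0,S1,S2,S3; S0-0->S1; S0-1->S0; S1-0->S2; S1-1->S1; S2-0->S3; S2-1->S2; S3-0->S4; S3-1->S3; S4-0->S4; S4-1->S4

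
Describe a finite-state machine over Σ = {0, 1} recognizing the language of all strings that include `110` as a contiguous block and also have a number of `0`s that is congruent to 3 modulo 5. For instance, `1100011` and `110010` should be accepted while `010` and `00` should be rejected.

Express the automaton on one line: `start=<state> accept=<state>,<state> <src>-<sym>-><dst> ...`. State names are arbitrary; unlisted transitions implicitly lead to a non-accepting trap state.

Run two small machines in parallel and take their product. The first has 4 states tracking whether and how much of `110` has been seen; the second has 5 states tracking the count of `0`s modulo 5. A product state is a pair (one from each), accepting exactly when both do. Equivalent product states are then merged.
16 states suffice.
          0    1  
>  s0     s1   s2 
   s1     s3   s4 
   s2     s1   s5 
   s3     s6   s7 
   s4     s3   s8 
   s5     s8   s5 
   s6     s9  s10 
   s7     s6  s11 
   s8    s11   s8 
   s9     s0  s12 
   s10    s9  s13 
   s11   s14  s11 
   s12    s0  s15 
   s13   s15  s13 
 * s14   s15  s14 
   s15    s5  s15 
(> = start, * = accepting)

start=s0 accept=s14 s0-0->s1 s0-1->s2 s1-0->s3 s1-1->s4 s2-0->s1 s2-1->s5 s3-0->s6 s3-1->s7 s4-0->s3 s4-1->s8 s5-0->s8 s5-1->s5 s6-0->s9 s6-1->s10 s7-0->s6 s7-1->s11 s8-0->s11 s8-1->s8 s9-0->s0 s9-1->s12 s10-0->s9 s10-1->s13 s11-0->s14 s11-1->s11 s12-0->s0 s12-1->s15 s13-0->s15 s13-1->s13 s14-0->s15 s14-1->s14 s15-0->s5 s15-1->s15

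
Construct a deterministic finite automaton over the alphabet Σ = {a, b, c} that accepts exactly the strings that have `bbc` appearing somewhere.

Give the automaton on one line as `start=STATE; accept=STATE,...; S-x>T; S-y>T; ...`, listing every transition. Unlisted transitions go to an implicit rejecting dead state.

Track how much of `bbc` has been matched so far: state q0 is no progress, q3 is the absorbing accept state reached once `bbc` has occurred. Intermediate states record partial matches; on a mismatch, fall back to the longest reusable overlap.
A 4-state machine:
        a   b   c  
>  q0   q0  q1  q0 
   q1   q0  q2  q0 
   q2   q0  q2  q3 
 * q3   q3  q3  q3 
(> = start, * = accepting)

start=q0; accept=q3; q0-a>q0; q0-b>q1; q0-c>q0; q1-a>q0; q1-b>q2; q1-c>q0; q2-a>q0; q2-b>q2; q2-c>q3; q3-a>q3; q3-b>q3; q3-c>q3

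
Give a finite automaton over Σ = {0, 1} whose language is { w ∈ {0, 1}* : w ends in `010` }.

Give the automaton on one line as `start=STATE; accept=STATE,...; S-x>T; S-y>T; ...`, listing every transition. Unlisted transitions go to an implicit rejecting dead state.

Let each state record the length of the longest suffix of the input read so far that is also a prefix of `010`. q1 means the last symbol is `0`; q2 means the last 2 symbols are `01`; q3 means the last 3 symbols are `010`. Accept only at q3, where the string currently ends in `010`.
With 4 states:
        0   1  
>  q0   q1  q0 
   q1   q1  q2 
   q2   q3  q0 
 * q3   q1  q2 
(> = start, * = accepting)

start=q0; accept=q3; q0-0>q1; q0-1>q0; q1-0>q1; q1-1>q2; q2-0>q3; q2-1>q0; q3-0>q1; q3-1>q2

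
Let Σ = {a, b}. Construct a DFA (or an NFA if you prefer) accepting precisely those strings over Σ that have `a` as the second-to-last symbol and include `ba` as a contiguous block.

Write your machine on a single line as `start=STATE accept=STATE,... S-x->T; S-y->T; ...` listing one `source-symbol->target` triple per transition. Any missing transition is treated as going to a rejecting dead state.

Run two small machines in parallel and take their product. The first has 7 states tracking the last 2 symbols read; the second has 3 states tracking whether and how much of `ba` has been seen. A product state is a pair (one from each), accepting exactly when both do. Equivalent product states are then merged.
With 5 states:
        a   b  
>  s0   s0  s1 
   s1   s2  s1 
   s2   s3  s4 
 * s3   s3  s4 
 * s4   s2  s1 
(> = start, * = accepting)

start=s0; accept=s3,s4; s0-a->s0; s0-b->s1; s1-a->s2; s1-b->s1; s2-a->s3; s2-b->s4; s3-a->s3; s3-b->s4; s4-a->s2; s4-b->s1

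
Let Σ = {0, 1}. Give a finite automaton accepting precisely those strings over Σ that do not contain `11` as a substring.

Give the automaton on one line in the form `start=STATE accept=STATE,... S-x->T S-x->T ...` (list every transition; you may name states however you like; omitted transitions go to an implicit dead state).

start=q0 accept=q0,q1 q0-0->q0 q0-1->q1 q1-0->q0 q1-1->q2 q2-0->q2 q2-1->q2

Track partial matches of the forbidden pattern `11`. State q2 is a dead state reached once `11` has occurred; every other state accepts. q0 means no part of `11` is currently matched.
A 3-state machine:
        0   1  
>* q0   q0  q1 
 * q1   q0  q2 
   q2   q2  q2 
(> = start, * = accepting)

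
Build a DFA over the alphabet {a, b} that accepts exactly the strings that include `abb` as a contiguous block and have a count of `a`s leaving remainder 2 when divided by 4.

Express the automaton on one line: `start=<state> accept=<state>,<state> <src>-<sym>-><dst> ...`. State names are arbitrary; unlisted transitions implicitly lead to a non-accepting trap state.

start=q0 accept=q9 q0-a->q1 q0-b->q0 q1-a->q2 q1-b->q3 q2-a->q4 q2-b->q5 q3-a->q2 q3-b->q6 q4-a->q7 q4-b->q8 q5-a->q4 q5-b->q9 q6-a->q9 q6-b->q6 q7-a->q1 q7-b->q10 q8-a->q7 q8-b->q11 q9-a->q11 q9-b->q9 q10-a->q1 q10-b->q12 q11-a->q12 q11-b->q11 q12-a->q6 q12-b->q12

Run two small machines in parallel and take their product. One (4 states) tracks whether and how much of `abb` has been seen; the other (4 states) tracks the count of `a`s modulo 4. Each combined state is a pair, one component from each; accept when both components accept.
A 13-state machine:
          a    b  
>  q0     q1   q0 
   q1     q2   q3 
   q2     q4   q5 
   q3     q2   q6 
   q4     q7   q8 
   q5     q4   q9 
   q6     q9   q6 
   q7     q1  q10 
   q8     q7  q11 
 * q9    q11   q9 
   q10    q1  q12 
   q11   q12  q11 
   q12    q6  q12 
(> = start, * = accepting)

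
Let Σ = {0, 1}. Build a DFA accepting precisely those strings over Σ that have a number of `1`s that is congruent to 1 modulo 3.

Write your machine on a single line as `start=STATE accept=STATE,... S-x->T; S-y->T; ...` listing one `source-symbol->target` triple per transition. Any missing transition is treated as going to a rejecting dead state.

start=s0; accept=s1; s0-0->s0; s0-1->s1; s1-0->s1; s1-1->s2; s2-0->s2; s2-1->s0

The only thing that matters is how many `1`s have appeared, reduced mod 3. Use one state per residue: s0 for 0, …, s2 for 2. Reading `1` moves to the next residue; anything else stays put. s1 is accepting.
A 3-state machine:
        0   1  
>  s0   s0  s1 
 * s1   s1  s2 
   s2   s2  s0 
(> = start, * = accepting)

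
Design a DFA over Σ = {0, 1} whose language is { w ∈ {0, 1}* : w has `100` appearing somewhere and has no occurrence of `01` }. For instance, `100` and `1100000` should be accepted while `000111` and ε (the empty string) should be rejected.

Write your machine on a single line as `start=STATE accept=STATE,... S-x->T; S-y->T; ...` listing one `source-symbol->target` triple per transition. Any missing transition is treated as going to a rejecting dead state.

Build one automaton per condition and run them in lockstep. One (4 states) tracks whether and how much of `100` has been seen; the other (3 states) tracks partial matches of the forbidden pattern `01`. Each combined state is a pair, one component from each; accept when both components accept. Equivalent product states are then merged.
        0   1  
>  S0   S1  S2 
   S1   S1  S1 
   S2   S3  S2 
   S3   S4  S1 
 * S4   S4  S1 
(> = start, * = accepting)

start=S0; accept=S4; S0-0->S1; S0-1->S2; S1-0->S1; S1-1->S1; S2-0->S3; S2-1->S2; S3-0->S4; S3-1->S1; S4-0->S4; S4-1->S1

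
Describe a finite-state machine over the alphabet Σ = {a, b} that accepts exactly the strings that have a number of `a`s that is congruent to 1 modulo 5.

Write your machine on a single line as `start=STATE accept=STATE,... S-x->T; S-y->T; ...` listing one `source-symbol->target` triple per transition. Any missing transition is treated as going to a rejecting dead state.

start=S0; accept=S1; S0-a->S1; S0-b->S0; S1-a->S2; S1-b->S1; S2-a->S3; S2-b->S2; S3-a->S4; S3-b->S3; S4-a->S0; S4-b->S4

The only thing that matters is how many `a`s have appeared, reduced mod 5. Use one state per residue: S0 for 0, …, S4 for 4. Reading `a` moves to the next residue; anything else stays put. S1 is accepting.
With 5 states:
        a   b  
>  S0   S1  S0 
 * S1   S2  S1 
   S2   S3  S2 
   S3   S4  S3 
   S4   S0  S4 
(> = start, * = accepting)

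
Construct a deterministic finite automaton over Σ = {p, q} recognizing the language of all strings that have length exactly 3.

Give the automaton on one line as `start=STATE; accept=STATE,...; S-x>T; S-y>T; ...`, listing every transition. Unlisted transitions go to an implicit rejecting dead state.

Count input length up to 4: every symbol moves from s0 toward s4, which means 'more than 3' and absorbs. Accept from {s3}.
5 states suffice.
        p   q  
>  s0   s1  s1 
   s1   s2  s2 
   s2   s3  s3 
 * s3   s4  s4 
   s4   s4  s4 
(> = start, * = accepting)

start=s0; accept=s3; s0-p>s1; s0-q>s1; s1-p>s2; s1-q>s2; s2-p>s3; s2-q>s3; s3-p>s4; s3-q>s4; s4-p>s4; s4-q>s4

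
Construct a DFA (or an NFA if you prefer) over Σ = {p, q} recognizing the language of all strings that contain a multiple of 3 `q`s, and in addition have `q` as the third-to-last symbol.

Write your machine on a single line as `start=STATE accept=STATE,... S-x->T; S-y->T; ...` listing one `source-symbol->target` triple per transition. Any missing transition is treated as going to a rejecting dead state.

Build one automaton per condition and run them in lockstep. One (3 states) tracks the count of `q`s modulo 3; the other (15 states) tracks the last 3 symbols read. Each combined state is a pair, one component from each; accept when both components accept. Minimizing collapses redundant product states.
14 states suffice.
          p    q  
>  s0     s0   s1 
   s1     s2   s3 
   s2     s2   s4 
   s3     s5   s6 
   s4     s5   s7 
   s5     s8   s9 
 * s6    s10   s1 
   s7    s10   s1 
   s8     s8  s11 
 * s9    s12   s1 
 * s10   s13   s1 
   s11   s12   s1 
   s12   s13   s1 
 * s13    s0   s1 
(> = start, * = accepting)

start=s0; accept=s6,s9,s10,s13; s0-p->s0; s0-q->s1; s1-p->s2; s1-q->s3; s2-p->s2; s2-q->s4; s3-p->s5; s3-q->s6; s4-p->s5; s4-q->s7; s5-p->s8; s5-q->s9; s6-p->s10; s6-q->s1; s7-p->s10; s7-q->s1; s8-p->s8; s8-q->s11; s9-p->s12; s9-q->s1; s10-p->s13; s10-q->s1; s11-p->s12; s11-q->s1; s12-p->s13; s12-q->s1; s13-p->s0; s13-q->s1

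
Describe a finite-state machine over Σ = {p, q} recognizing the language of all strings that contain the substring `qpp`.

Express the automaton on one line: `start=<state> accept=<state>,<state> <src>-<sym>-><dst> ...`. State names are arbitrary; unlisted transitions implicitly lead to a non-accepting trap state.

Track how much of `qpp` has been matched so far: state s0 is no progress, s3 is the absorbing accept state reached once `qpp` has occurred. Intermediate states record partial matches; on a mismatch, fall back to the longest reusable overlap.
With 4 states:
        p   q  
>  s0   s0  s1 
   s1   s2  s1 
   s2   s3  s1 
 * s3   s3  s3 
(> = start, * = accepting)

start=s0 accept=s3 s0-p->s0 s0-q->s1 s1-p->s2 s1-q->s1 s2-p->s3 s2-q->s1 s3-p->s3 s3-q->s3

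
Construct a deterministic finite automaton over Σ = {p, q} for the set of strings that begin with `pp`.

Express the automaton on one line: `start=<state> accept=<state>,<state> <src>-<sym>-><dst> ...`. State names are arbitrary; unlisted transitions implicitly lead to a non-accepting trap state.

start=A accept=C A-p->B A-q->D B-p->C B-q->D C-p->C C-q->C D-p->D D-q->D

Check the first 2 symbols one by one: A through B record how many have matched `pp` so far; any wrong symbol goes to the dead state D. After all 2 match we enter the accepting sink C.
       p  q 
>  A   B  D 
   B   C  D 
 * C   C  C 
   D   D  D 
(> = start, * = accepting)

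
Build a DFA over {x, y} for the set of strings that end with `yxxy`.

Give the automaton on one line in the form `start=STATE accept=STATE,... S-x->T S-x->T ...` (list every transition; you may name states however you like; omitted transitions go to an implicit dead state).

start=S0 accept=S4 S0-x->S0 S0-y->S1 S1-x->S2 S1-y->S1 S2-x->S3 S2-y->S1 S3-x->S0 S3-y->S4 S4-x->S2 S4-y->S1

Remember how much of `yxxy` the current input suffix matches. State S0 means no match yet; S1 means the last symbol is `y`; S2 means the last 2 symbols are `yx`; S3 means the last 3 symbols are `yxx`; S4 means the last 4 symbols are `yxxy`. Only S4 accepts. On a mismatch, fall back to the longest proper suffix that is still a prefix of `yxxy`.
A 5-state machine:
        x   y  
>  S0   S0  S1 
   S1   S2  S1 
   S2   S3  S1 
   S3   S0  S4 
 * S4   S2  S1 
(> = start, * = accepting)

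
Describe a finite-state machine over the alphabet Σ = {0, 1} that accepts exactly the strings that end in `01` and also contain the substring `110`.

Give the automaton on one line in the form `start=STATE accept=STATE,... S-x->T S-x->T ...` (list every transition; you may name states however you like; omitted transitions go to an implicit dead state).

Run two small machines in parallel and take their product. One (3 states) tracks how much of the suffix `01` has currently been matched; the other (4 states) tracks whether and how much of `110` has been seen. Each combined state is a pair, one component from each; accept when both components accept.
        0   1  
>  S0   S1  S2 
   S1   S1  S3 
   S2   S1  S4 
   S3   S1  S4 
   S4   S5  S4 
   S5   S5  S6 
 * S6   S5  S7 
   S7   S5  S7 
(> = start, * = accepting)

start=S0 accept=S6 S0-0->S1 S0-1->S2 S1-0->S1 S1-1->S3 S2-0->S1 S2-1->S4 S3-0->S1 S3-1->S4 S4-0->S5 S4-1->S4 S5-0->S5 S5-1->S6 S6-0->S5 S6-1->S7 S7-0->S5 S7-1->S7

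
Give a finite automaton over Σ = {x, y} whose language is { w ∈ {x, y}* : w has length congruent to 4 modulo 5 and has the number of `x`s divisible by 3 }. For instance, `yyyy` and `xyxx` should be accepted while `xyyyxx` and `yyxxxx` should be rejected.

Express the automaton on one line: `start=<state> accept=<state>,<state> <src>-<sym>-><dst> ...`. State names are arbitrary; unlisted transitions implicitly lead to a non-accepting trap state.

Build one automaton per condition and run them in lockstep. The first has 5 states tracking the input length modulo 5; the second has 3 states tracking the count of `x`s modulo 3. A product state is a pair (one from each), accepting exactly when both do.
A 15-state machine:
       x  y 
>  A   B  C 
   B   D  E 
   C   E  F 
   D   G  H 
   E   H  I 
   F   I  G 
   G   J  K 
   H   K  L 
   I   L  J 
   J   M  N 
 * K   N  A 
   L   A  M 
   M   C  O 
   N   O  B 
   O   F  D 
(> = start, * = accepting)

start=A accept=K A-x->B A-y->C B-x->D B-y->E C-x->E C-y->F D-x->G D-y->H E-x->H E-y->I F-x->I F-y->G G-x->J G-y->K H-x->K H-y->L I-x->L I-y->J J-x->M J-y->N K-x->N K-y->A L-x->A L-y->M M-x->C M-y->O N-x->O N-y->B O-x->F O-y->D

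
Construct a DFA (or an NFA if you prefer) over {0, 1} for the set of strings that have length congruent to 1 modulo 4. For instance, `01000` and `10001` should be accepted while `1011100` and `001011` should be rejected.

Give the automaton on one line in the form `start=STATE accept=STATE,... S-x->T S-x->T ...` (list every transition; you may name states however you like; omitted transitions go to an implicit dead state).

Only the length mod 4 matters, so use a 4-cycle: from any state, every input symbol moves to the next state, wrapping q3 back to q0. Mark q1 accepting.
With 4 states:
        0   1  
>  q0   q1  q1 
 * q1   q2  q2 
   q2   q3  q3 
   q3   q0  q0 
(> = start, * = accepting)

start=q0 accept=q1 q0-0->q1 q0-1->q1 q1-0->q2 q1-1->q2 q2-0->q3 q2-1->q3 q3-0->q0 q3-1->q0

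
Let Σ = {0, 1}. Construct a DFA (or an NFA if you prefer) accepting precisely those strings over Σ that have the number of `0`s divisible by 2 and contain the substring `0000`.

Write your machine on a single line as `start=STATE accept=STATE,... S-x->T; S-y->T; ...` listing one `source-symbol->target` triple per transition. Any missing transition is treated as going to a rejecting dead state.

Build one automaton per condition and run them in lockstep. One (2 states) tracks the count of `0`s modulo 2; the other (5 states) tracks whether and how much of `0000` has been seen. Each combined state is a pair, one component from each; accept when both components accept.
A 10-state machine:
       0  1 
>  A   B  A 
   B   C  D 
   C   E  A 
   D   F  D 
   E   G  D 
   F   H  A 
 * G   I  G 
   H   J  D 
   I   G  I 
   J   I  A 
(> = start, * = accepting)

start=A; accept=G; A-0->B; A-1->A; B-0->C; B-1->D; C-0->E; C-1->A; D-0->F; D-1->D; E-0->G; E-1->D; F-0->H; F-1->A; G-0->I; G-1->G; H-0->J; H-1->D; I-0->G; I-1->I; J-0->I; J-1->A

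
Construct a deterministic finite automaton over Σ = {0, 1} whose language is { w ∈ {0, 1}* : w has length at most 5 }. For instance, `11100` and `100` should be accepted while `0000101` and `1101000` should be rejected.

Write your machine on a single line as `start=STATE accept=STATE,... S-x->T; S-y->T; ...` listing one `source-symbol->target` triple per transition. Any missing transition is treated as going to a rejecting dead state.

start=s0; accept=s0,s1,s2,s3,s4,s5; s0-0->s1; s0-1->s1; s1-0->s2; s1-1->s2; s2-0->s3; s2-1->s3; s3-0->s4; s3-1->s4; s4-0->s5; s4-1->s5; s5-0->s6; s5-1->s6; s6-0->s6; s6-1->s6

We only need to distinguish lengths 0, 1, …, 5, and '>5'. Chain s0 → s1 → s2 → s3 → s4 → s5 → s6 on every symbol, with s6 looping. Accepting states: {s0, s1, s2, s3, s4, s5}.
        0   1  
>* s0   s1  s1 
 * s1   s2  s2 
 * s2   s3  s3 
 * s3   s4  s4 
 * s4   s5  s5 
 * s5   s6  s6 
   s6   s6  s6 
(> = start, * = accepting)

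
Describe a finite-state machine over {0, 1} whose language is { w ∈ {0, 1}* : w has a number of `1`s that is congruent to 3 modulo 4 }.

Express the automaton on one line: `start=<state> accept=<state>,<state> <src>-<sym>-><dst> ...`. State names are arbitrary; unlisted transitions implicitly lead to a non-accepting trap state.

The only thing that matters is how many `1`s have appeared, reduced mod 4. Use one state per residue: q0 for 0, …, q3 for 3. Reading `1` moves to the next residue; anything else stays put. q3 is accepting.
A 4-state machine:
        0   1  
>  q0   q0  q1 
   q1   q1  q2 
   q2   q2  q3 
 * q3   q3  q0 
(> = start, * = accepting)

start=q0 accept=q3 q0-0->q0 q0-1->q1 q1-0->q1 q1-1->q2 q2-0->q2 q2-1->q3 q3-0->q3 q3-1->q0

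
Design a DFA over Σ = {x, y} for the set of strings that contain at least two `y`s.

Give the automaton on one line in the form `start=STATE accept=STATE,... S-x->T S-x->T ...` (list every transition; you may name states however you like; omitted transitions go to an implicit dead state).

start=A accept=C,D A-x->A A-y->B B-x->B B-y->C C-x->C C-y->D D-x->D D-y->D

Count `y`s, saturating at 3: states A through C mean 0 through 2 `y`s seen; D means more than 2. Each `y` increments (capped at D); other symbols loop. Accept from {C, D}.
       x  y 
>  A   A  B 
   B   B  C 
 * C   C  D 
 * D   D  D 
(> = start, * = accepting)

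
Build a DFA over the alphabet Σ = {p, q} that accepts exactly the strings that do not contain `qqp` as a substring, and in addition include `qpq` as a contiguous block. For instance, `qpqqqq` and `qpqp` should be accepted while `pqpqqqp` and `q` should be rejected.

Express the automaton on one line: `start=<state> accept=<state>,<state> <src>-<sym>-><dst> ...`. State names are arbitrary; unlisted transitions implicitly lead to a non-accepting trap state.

Build one automaton per condition and run them in lockstep. The first has 4 states tracking partial matches of the forbidden pattern `qqp`; the second has 4 states tracking whether and how much of `qpq` has been seen. A product state is a pair (one from each), accepting exactly when both do.
An 11-state machine:
       p  q 
>  A   A  B 
   B   C  D 
   C   A  E 
   D   F  D 
 * E   G  H 
   F   I  J 
 * G   G  E 
 * H   J  H 
   I   I  K 
   J   J  J 
   K   F  K 
(> = start, * = accepting)

start=A accept=E,G,H A-p->A A-q->B B-p->C B-q->D C-p->A C-q->E D-p->F D-q->D E-p->G E-q->H F-p->I F-q->J G-p->G G-q->E H-p->J H-q->H I-p->I I-q->K J-p->J J-q->J K-p->F K-q->K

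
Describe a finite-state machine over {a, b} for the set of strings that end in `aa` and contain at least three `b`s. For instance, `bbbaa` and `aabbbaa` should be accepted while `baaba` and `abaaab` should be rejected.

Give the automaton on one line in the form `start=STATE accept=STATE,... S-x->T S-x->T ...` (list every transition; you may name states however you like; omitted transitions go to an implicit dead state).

start=s0 accept=s5 s0-a->s0 s0-b->s1 s1-a->s1 s1-b->s2 s2-a->s2 s2-b->s3 s3-a->s4 s3-b->s3 s4-a->s5 s4-b->s3 s5-a->s5 s5-b->s3

Run two small machines in parallel and take their product. The first has 3 states tracking how much of the suffix `aa` has currently been matched; the second has 5 states tracking the count of `b`s, saturating at 4. A product state is a pair (one from each), accepting exactly when both do. Minimizing collapses redundant product states.
With 6 states:
        a   b  
>  s0   s0  s1 
   s1   s1  s2 
   s2   s2  s3 
   s3   s4  s3 
   s4   s5  s3 
 * s5   s5  s3 
(> = start, * = accepting)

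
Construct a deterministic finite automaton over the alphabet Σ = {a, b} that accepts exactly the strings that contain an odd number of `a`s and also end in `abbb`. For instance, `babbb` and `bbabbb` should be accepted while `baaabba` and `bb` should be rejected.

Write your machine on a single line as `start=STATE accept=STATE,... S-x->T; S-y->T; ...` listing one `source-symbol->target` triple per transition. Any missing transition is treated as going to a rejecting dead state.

start=S0; accept=S4; S0-a->S1; S0-b->S0; S1-a->S0; S1-b->S2; S2-a->S0; S2-b->S3; S3-a->S0; S3-b->S4; S4-a->S0; S4-b->S5; S5-a->S0; S5-b->S5

Run two small machines in parallel and take their product. One (2 states) tracks the count of `a`s modulo 2; the other (5 states) tracks how much of the suffix `abbb` has currently been matched. Each combined state is a pair, one component from each; accept when both components accept. After merging equivalent states the machine shrinks.
6 states suffice.
        a   b  
>  S0   S1  S0 
   S1   S0  S2 
   S2   S0  S3 
   S3   S0  S4 
 * S4   S0  S5 
   S5   S0  S5 
(> = start, * = accepting)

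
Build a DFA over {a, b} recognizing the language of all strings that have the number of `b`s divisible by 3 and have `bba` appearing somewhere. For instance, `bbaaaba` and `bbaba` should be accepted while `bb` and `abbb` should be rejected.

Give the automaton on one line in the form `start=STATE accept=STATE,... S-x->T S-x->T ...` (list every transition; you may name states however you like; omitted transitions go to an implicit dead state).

Run two small machines in parallel and take their product. One (3 states) tracks the count of `b`s modulo 3; the other (4 states) tracks whether and how much of `bba` has been seen. Each combined state is a pair, one component from each; accept when both components accept.
With 12 states:
          a    b  
>  q0     q0   q1 
   q1     q2   q3 
   q2     q2   q4 
   q3     q5   q6 
   q4     q7   q6 
   q5     q5   q8 
   q6     q8   q9 
   q7     q7  q10 
 * q8     q8  q11 
   q9    q11   q3 
   q10    q0   q9 
   q11   q11   q5 
(> = start, * = accepting)

start=q0 accept=q8 q0-a->q0 q0-b->q1 q1-a->q2 q1-b->q3 q2-a->q2 q2-b->q4 q3-a->q5 q3-b->q6 q4-a->q7 q4-b->q6 q5-a->q5 q5-b->q8 q6-a->q8 q6-b->q9 q7-a->q7 q7-b->q10 q8-a->q8 q8-b->q11 q9-a->q11 q9-b->q3 q10-a->q0 q10-b->q9 q11-a->q11 q11-b->q5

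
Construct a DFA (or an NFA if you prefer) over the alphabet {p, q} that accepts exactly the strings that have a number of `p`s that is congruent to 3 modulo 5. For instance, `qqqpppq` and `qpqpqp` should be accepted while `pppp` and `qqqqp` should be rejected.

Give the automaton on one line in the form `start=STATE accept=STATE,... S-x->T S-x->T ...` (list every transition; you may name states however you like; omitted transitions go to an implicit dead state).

start=A accept=D A-p->B A-q->A B-p->C B-q->B C-p->D C-q->C D-p->E D-q->D E-p->A E-q->E

The only thing that matters is how many `p`s have appeared, reduced mod 5. Use one state per residue: A for 0, …, E for 4. Reading `p` moves to the next residue; anything else stays put. D is accepting.
5 states suffice.
       p  q 
>  A   B  A 
   B   C  B 
   C   D  C 
 * D   E  D 
   E   A  E 
(> = start, * = accepting)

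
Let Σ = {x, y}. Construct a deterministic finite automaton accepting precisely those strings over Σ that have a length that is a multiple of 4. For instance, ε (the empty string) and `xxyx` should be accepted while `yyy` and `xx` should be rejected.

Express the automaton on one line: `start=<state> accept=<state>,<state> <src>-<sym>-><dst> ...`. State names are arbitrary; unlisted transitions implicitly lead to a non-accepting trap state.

Count input length modulo 4: every symbol advances one step around the cycle s0 → s1 → s2 → s3 → s0. Accept at s0.
4 states suffice.
        x   y  
>* s0   s1  s1 
   s1   s2  s2 
   s2   s3  s3 
   s3   s0  s0 
(> = start, * = accepting)

start=s0 accept=s0 s0-x->s1 s0-y->s1 s1-x->s2 s1-y->s2 s2-x->s3 s2-y->s3 s3-x->s0 s3-y->s0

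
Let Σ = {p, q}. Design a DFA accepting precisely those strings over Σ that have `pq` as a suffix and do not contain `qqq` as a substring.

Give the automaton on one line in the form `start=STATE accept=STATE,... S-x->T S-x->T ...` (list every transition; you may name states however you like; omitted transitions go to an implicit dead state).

Build one automaton per condition and run them in lockstep. The first has 3 states tracking how much of the suffix `pq` has currently been matched; the second has 4 states tracking partial matches of the forbidden pattern `qqq`. A product state is a pair (one from each), accepting exactly when both do.
An 8-state machine:
        p   q  
>  S0   S1  S2 
   S1   S1  S3 
   S2   S1  S4 
 * S3   S1  S4 
   S4   S1  S5 
   S5   S6  S5 
   S6   S6  S7 
   S7   S6  S5 
(> = start, * = accepting)

start=S0 accept=S3 S0-p->S1 S0-q->S2 S1-p->S1 S1-q->S3 S2-p->S1 S2-q->S4 S3-p->S1 S3-q->S4 S4-p->S1 S4-q->S5 S5-p->S6 S5-q->S5 S6-p->S6 S6-q->S7 S7-p->S6 S7-q->S5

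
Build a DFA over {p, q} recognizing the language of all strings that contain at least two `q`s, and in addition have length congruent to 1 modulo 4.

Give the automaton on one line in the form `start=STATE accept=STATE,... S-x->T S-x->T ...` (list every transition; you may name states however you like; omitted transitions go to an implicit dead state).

Build one automaton per condition and run them in lockstep. One (4 states) tracks the count of `q`s, saturating at 3; the other (4 states) tracks the input length modulo 4. Each combined state is a pair, one component from each; accept when both components accept.
16 states suffice.
          p    q  
>  s0     s1   s2 
   s1     s3   s4 
   s2     s4   s5 
   s3     s6   s7 
   s4     s7   s8 
   s5     s8   s9 
   s6     s0  s10 
   s7    s10  s11 
   s8    s11  s12 
   s9    s12  s12 
   s10    s2  s13 
   s11   s13  s14 
   s12   s14  s14 
 * s13    s5  s15 
 * s14   s15  s15 
   s15    s9   s9 
(> = start, * = accepting)

start=s0 accept=s13,s14 s0-p->s1 s0-q->s2 s1-p->s3 s1-q->s4 s2-p->s4 s2-q->s5 s3-p->s6 s3-q->s7 s4-p->s7 s4-q->s8 s5-p->s8 s5-q->s9 s6-p->s0 s6-q->s10 s7-p->s10 s7-q->s11 s8-p->s11 s8-q->s12 s9-p->s12 s9-q->s12 s10-p->s2 s10-q->s13 s11-p->s13 s11-q->s14 s12-p->s14 s12-q->s14 s13-p->s5 s13-q->s15 s14-p->s15 s14-q->s15 s15-p->s9 s15-q->s9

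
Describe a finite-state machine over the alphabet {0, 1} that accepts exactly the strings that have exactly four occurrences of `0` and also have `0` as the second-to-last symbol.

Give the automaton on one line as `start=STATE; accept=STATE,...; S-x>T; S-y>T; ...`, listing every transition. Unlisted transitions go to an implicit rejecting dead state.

Run two small machines in parallel and take their product. One (6 states) tracks the count of `0`s, saturating at 5; the other (7 states) tracks the last 2 symbols read. Each combined state is a pair, one component from each; accept when both components accept. Minimizing collapses redundant product states.
With 9 states:
        0   1  
>  S0   S1  S0 
   S1   S2  S1 
   S2   S3  S2 
   S3   S4  S5 
 * S4   S6  S7 
   S5   S8  S5 
   S6   S6  S6 
 * S7   S6  S6 
   S8   S6  S7 
(> = start, * = accepting)

start=S0; accept=S4,S7; S0-0>S1; S0-1>S0; S1-0>S2; S1-1>S1; S2-0>S3; S2-1>S2; S3-0>S4; S3-1>S5; S4-0>S6; S4-1>S7; S5-0>S8; S5-1>S5; S6-0>S6; S6-1>S6; S7-0>S6; S7-1>S6; S8-0>S6; S8-1>S7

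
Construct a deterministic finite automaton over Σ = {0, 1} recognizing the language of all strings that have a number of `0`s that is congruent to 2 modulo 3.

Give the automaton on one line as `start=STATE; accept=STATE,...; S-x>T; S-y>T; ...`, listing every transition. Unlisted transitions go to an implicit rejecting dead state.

Keep the running count of `0`s modulo 3: each `0` advances along the cycle S0 → S1 → S2 → S0 while other symbols loop. Accept at S2.
With 3 states:
        0   1  
>  S0   S1  S0 
   S1   S2  S1 
 * S2   S0  S2 
(> = start, * = accepting)

start=S0; accept=S2; S0-0>S1; S0-1>S0; S1-0>S2; S1-1>S1; S2-0>S0; S2-1>S2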